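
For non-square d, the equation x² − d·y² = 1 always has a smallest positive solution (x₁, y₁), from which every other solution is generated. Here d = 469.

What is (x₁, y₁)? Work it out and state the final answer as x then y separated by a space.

137215 6336

d=469: √d = [21; 1,1,1,10,6,10,1,1,1,42] (ℓ=10, even), read p_9/q_9
step 0: (21, 1)  from 21·(1,0) + (0,1)
…
step 3: (65, 3)  from 1·(43,2) + (22,1)
step 4: (693, 32)  from 10·(65,3) + (43,2)
step 5: (4223, 195)  from 6·(693,32) + (65,3)
step 6: (42923, 1982)  from 10·(4223,195) + (693,32)
step 7: (47146, 2177)  from 1·(42923,1982) + (4223,195)
step 8: (90069, 4159)  from 1·(47146,2177) + (42923,1982)
step 9: (137215, 6336)  from 1·(90069,4159) + (47146,2177)
→ (137215, 6336).  Check: 137215²=18827956225, 469·6336²=18827956224, difference 1.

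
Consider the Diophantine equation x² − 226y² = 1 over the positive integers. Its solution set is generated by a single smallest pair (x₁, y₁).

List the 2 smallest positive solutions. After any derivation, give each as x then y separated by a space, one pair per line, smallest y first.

√226 → a₀=15, period (30); ℓ=1 odd so k=1
a_0=15:  p_0=15·1+0=15,  q_0=15·0+1=1
a_1=30:  p_1=30·15+1=451,  q_1=30·1+0=30
(x₁, y₁) = (451, 30);  451² − 226·30² = 1 ✓
(x_2, y_2) = (451·451 + 226·30·30, 451·30 + 30·451) = (406801, 27060)

451 30
406801 27060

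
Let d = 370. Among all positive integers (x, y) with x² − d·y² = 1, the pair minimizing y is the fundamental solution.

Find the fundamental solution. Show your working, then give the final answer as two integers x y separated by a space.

√370 = [19; 4,4,38, …], period ℓ=3 (odd) → k=5
i=0: a=19 ⇒ p=19, q=1
i=1: a=4 ⇒ p=77, q=4
…
i=3: a=38 ⇒ p=12503, q=650
i=4: a=4 ⇒ p=50339, q=2617
i=5: a=4 ⇒ p=213859, q=11118
(x₁, y₁) = (213859, 11118);  213859² − 370·11118² = 1 ✓

213859 11118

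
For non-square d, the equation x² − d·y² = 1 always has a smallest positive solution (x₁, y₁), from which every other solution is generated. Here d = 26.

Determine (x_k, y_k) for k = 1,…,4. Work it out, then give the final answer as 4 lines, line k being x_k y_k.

d=26: √d = [5; 10] (ℓ=1, odd), read p_1/q_1
step 0: (5, 1)  from 5·(1,0) + (0,1)
step 1: (51, 10)  from 10·(5,1) + (1,0)
→ (51, 10).  Check: 51²=2601, 26·10²=2600, difference 1.
(51+10√26)^2 = 5201 + 1020√26
(51+10√26)^3 = 530451 + 104030√26
(51+10√26)^4 = 54100801 + 10610040√26

51 10
5201 1020
530451 104030
54100801 10610040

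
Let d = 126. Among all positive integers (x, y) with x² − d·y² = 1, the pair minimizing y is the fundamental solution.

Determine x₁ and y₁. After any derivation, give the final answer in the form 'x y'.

449 40

[11; 4,2,4,22] for √126; ℓ=4 ⇒ convergent index 3
k=0  a_k=11  p_k/q_k = 11/1
k=1  a_k=4  p_k/q_k = 45/4
k=2  a_k=2  p_k/q_k = 101/9
k=3  a_k=4  p_k/q_k = 449/40
→ (449, 40).  Check: 449²=201601, 126·40²=201600, difference 1.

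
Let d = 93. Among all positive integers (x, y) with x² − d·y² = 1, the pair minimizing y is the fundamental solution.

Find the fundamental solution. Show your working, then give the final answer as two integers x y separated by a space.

√93 → a₀=9, period (1,1,1,4,6,4,1,1,1,18); ℓ=10 even so k=9
a_0=9:  p_0=9·1+0=9,  q_0=9·0+1=1
…
a_4=4:  p_4=4·29+19=135,  q_4=4·3+2=14
…
a_6=4:  p_6=4·839+135=3491,  q_6=4·87+14=362
…
a_8=1:  p_8=1·4330+3491=7821,  q_8=1·449+362=811
a_9=1:  p_9=1·7821+4330=12151,  q_9=1·811+449=1260
→ (12151, 1260).  Check: 12151²=147646801, 93·1260²=147646800, difference 1.

12151 1260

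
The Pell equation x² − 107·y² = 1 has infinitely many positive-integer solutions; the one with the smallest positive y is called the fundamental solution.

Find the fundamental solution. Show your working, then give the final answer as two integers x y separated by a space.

962 93

d=107: √d = [10; 2,1,9,1,2,20] (ℓ=6, even), read p_5/q_5
i=0: a=10 ⇒ p=10, q=1
…
i=4: a=1 ⇒ p=331, q=32
i=5: a=2 ⇒ p=962, q=93
fundamental: x₁=962, y₁=93  (since 925444 − 107·8649 = 1)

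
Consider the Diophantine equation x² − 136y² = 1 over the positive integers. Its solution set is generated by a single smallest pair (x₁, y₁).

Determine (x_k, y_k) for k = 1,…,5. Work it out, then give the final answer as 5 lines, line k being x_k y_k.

35 3
2449 210
171395 14697
11995201 1028580
839492675 71985903

d=136: √d = [11; 1,1,1,22] (ℓ=4, even), read p_3/q_3
step 0: (11, 1)  from 11·(1,0) + (0,1)
…
step 2: (23, 2)  from 1·(12,1) + (11,1)
step 3: (35, 3)  from 1·(23,2) + (12,1)
(x₁, y₁) = (35, 3);  35² − 136·3² = 1 ✓
(x_2, y_2) = (35·35 + 136·3·3, 35·3 + 3·35) = (2449, 210)
(x_3, y_3) = (35·2449 + 136·3·210, 35·210 + 3·2449) = (171395, 14697)
(x_4, y_4) = (35·171395 + 136·3·14697, 35·14697 + 3·171395) = (11995201, 1028580)
(x_5, y_5) = (35·11995201 + 136·3·1028580, 35·1028580 + 3·11995201) = (839492675, 71985903)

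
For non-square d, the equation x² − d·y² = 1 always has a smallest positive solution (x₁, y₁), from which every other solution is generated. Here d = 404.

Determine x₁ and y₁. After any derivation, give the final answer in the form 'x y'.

√404 → a₀=20, period (10,40); ℓ=2 even so k=1
i=0: a=20 ⇒ p=20, q=1
i=1: a=10 ⇒ p=201, q=10
fundamental: x₁=201, y₁=10  (since 40401 − 404·100 = 1)

201 10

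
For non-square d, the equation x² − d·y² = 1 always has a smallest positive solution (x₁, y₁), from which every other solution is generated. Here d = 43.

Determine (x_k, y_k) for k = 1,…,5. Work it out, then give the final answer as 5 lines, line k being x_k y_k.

3482 531
24248647 3697884
168867574226 25752063645
1175993762661217 179337367525896
8189620394305140962 1248905401698276099

√43 → a₀=6, period (1,1,3,1,5,1,3,1,1,12); ℓ=10 even so k=9
step 0: (6, 1)  from 6·(1,0) + (0,1)
…
step 7: (1541, 235)  from 3·(400,61) + (341,52)
step 8: (1941, 296)  from 1·(1541,235) + (400,61)
step 9: (3482, 531)  from 1·(1941,296) + (1541,235)
(x₁, y₁) = (3482, 531);  3482² − 43·531² = 1 ✓
k=2:  x_2 = 3482·3482+43·531·531 = 24248647,  y_2 = 3482·531+531·3482 = 3697884
k=3:  x_3 = 3482·24248647+43·531·3697884 = 168867574226,  y_3 = 3482·3697884+531·24248647 = 25752063645
k=4:  x_4 = 3482·168867574226+43·531·25752063645 = 1175993762661217,  y_4 = 3482·25752063645+531·168867574226 = 179337367525896
k=5:  x_5 = 3482·1175993762661217+43·531·179337367525896 = 8189620394305140962,  y_5 = 3482·179337367525896+531·1175993762661217 = 1248905401698276099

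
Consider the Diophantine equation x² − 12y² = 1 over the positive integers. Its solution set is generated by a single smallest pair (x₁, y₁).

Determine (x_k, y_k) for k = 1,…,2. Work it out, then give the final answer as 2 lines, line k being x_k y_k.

√12 = [3; 2,6, …], period ℓ=2 (even) → k=1
step 0: (3, 1)  from 3·(1,0) + (0,1)
step 1: (7, 2)  from 2·(3,1) + (1,0)
→ (7, 2).  Check: 7²=49, 12·2²=48, difference 1.
(x_2, y_2) = (7·7 + 12·2·2, 7·2 + 2·7) = (97, 28)

7 2
97 28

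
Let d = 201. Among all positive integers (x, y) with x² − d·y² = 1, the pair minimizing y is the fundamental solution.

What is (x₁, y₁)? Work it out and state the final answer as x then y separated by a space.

√201 → a₀=14, period (5,1,1,1,2,…,1,5,28); ℓ=14 even so k=13
step 0: (14, 1)  from 14·(1,0) + (0,1)
step 1: (71, 5)  from 5·(14,1) + (1,0)
step 2: (85, 6)  from 1·(71,5) + (14,1)
…
step 4: (241, 17)  from 1·(156,11) + (85,6)
…
step 6: (879, 62)  from 1·(638,45) + (241,17)
step 7: (7670, 541)  from 8·(879,62) + (638,45)
…
step 9: (24768, 1747)  from 2·(8549,603) + (7670,541)
step 10: (33317, 2350)  from 1·(24768,1747) + (8549,603)
step 11: (58085, 4097)  from 1·(33317,2350) + (24768,1747)
step 12: (91402, 6447)  from 1·(58085,4097) + (33317,2350)
step 13: (515095, 36332)  from 5·(91402,6447) + (58085,4097)
fundamental: x₁=515095, y₁=36332  (since 265322859025 − 201·1320014224 = 1)

515095 36332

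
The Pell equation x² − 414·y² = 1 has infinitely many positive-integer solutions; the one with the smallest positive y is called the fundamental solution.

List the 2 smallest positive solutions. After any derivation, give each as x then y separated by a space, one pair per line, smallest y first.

24335 1196
1184384449 58209320

d=414: √d = [20; 2,1,7,2,7,1,2,40] (ℓ=8, even), read p_7/q_7
i=0: a=20 ⇒ p=20, q=1
i=1: a=2 ⇒ p=41, q=2
…
i=3: a=7 ⇒ p=468, q=23
…
i=5: a=7 ⇒ p=7447, q=366
i=6: a=1 ⇒ p=8444, q=415
i=7: a=2 ⇒ p=24335, q=1196
→ (24335, 1196).  Check: 24335²=592192225, 414·1196²=592192224, difference 1.
(x_2, y_2) = (24335·24335 + 414·1196·1196, 24335·1196 + 1196·24335) = (1184384449, 58209320)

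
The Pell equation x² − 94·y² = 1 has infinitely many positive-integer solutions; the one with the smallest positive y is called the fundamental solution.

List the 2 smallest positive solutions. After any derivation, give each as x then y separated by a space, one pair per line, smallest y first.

d=94: √d = [9; 1,2,3,1,1,…,2,1,18] (ℓ=16, even), read p_15/q_15
k=0  a_k=9  p_k/q_k = 9/1
…
k=7  a_k=1  p_k/q_k = 1464/151
…
k=11  a_k=1  p_k/q_k = 99455/10258
k=12  a_k=1  p_k/q_k = 184493/19029
…
k=14  a_k=2  p_k/q_k = 1490361/153719
k=15  a_k=1  p_k/q_k = 2143295/221064
→ (2143295, 221064).  Check: 2143295²=4593713457025, 94·221064²=4593713457024, difference 1.
(2143295+221064√94)^2 = 9187426914049 + 947610731760√94

2143295 221064
9187426914049 947610731760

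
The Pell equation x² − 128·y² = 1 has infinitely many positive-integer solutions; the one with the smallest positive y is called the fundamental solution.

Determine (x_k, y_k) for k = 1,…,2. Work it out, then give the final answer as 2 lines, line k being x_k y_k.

d=128: √d = [11; 3,5,3,22] (ℓ=4, even), read p_3/q_3
k=0  a_k=11  p_k/q_k = 11/1
…
k=2  a_k=5  p_k/q_k = 181/16
k=3  a_k=3  p_k/q_k = 577/51
→ (577, 51).  Check: 577²=332929, 128·51²=332928, difference 1.
(x_2, y_2) = (577·577 + 128·51·51, 577·51 + 51·577) = (665857, 58854)

577 51
665857 58854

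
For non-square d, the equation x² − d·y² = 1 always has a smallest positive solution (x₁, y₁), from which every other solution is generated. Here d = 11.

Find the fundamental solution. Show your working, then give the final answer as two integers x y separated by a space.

√11 → a₀=3, period (3,6); ℓ=2 even so k=1
step 0: (3, 1)  from 3·(1,0) + (0,1)
step 1: (10, 3)  from 3·(3,1) + (1,0)
fundamental: x₁=10, y₁=3  (since 100 − 11·9 = 1)

10 3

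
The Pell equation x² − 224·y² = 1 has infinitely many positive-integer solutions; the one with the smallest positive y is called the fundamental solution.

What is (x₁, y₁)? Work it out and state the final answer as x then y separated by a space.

[14; 1,28] for √224; ℓ=2 ⇒ convergent index 1
k=0  a_k=14  p_k/q_k = 14/1
k=1  a_k=1  p_k/q_k = 15/1
fundamental: x₁=15, y₁=1  (since 225 − 224·1 = 1)

15 1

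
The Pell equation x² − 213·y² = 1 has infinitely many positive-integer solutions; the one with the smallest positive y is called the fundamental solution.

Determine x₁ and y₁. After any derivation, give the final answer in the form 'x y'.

[14; 1,1,2,6,1,8,1,6,2,1,1,28] for √213; ℓ=12 ⇒ convergent index 11
i=0: a=14 ⇒ p=14, q=1
…
i=4: a=6 ⇒ p=467, q=32
…
i=9: a=2 ⇒ p=78825, q=5401
i=10: a=1 ⇒ p=115574, q=7919
i=11: a=1 ⇒ p=194399, q=13320
(x₁, y₁) = (194399, 13320);  194399² − 213·13320² = 1 ✓

194399 13320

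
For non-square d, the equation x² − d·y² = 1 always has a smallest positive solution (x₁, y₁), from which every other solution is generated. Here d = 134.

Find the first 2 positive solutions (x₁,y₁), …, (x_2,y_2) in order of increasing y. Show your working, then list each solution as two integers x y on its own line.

d=134: √d = [11; 1,1,2,1,3,…,1,1,22] (ℓ=14, even), read p_13/q_13
step 0: (11, 1)  from 11·(1,0) + (0,1)
…
step 2: (23, 2)  from 1·(12,1) + (11,1)
…
step 4: (81, 7)  from 1·(58,5) + (23,2)
step 5: (301, 26)  from 3·(81,7) + (58,5)
step 6: (382, 33)  from 1·(301,26) + (81,7)
step 7: (4121, 356)  from 10·(382,33) + (301,26)
…
step 9: (17630, 1523)  from 3·(4503,389) + (4121,356)
step 10: (22133, 1912)  from 1·(17630,1523) + (4503,389)
step 11: (61896, 5347)  from 2·(22133,1912) + (17630,1523)
step 12: (84029, 7259)  from 1·(61896,5347) + (22133,1912)
step 13: (145925, 12606)  from 1·(84029,7259) + (61896,5347)
→ (145925, 12606).  Check: 145925²=21294105625, 134·12606²=21294105624, difference 1.
k=2:  x_2 = 145925·145925+134·12606·12606 = 42588211249,  y_2 = 145925·12606+12606·145925 = 3679061100

145925 12606
42588211249 3679061100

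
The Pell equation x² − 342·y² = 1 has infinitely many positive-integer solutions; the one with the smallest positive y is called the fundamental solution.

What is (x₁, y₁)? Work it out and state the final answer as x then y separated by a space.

d=342: √d = [18; 2,36] (ℓ=2, even), read p_1/q_1
step 0: (18, 1)  from 18·(1,0) + (0,1)
step 1: (37, 2)  from 2·(18,1) + (1,0)
→ (37, 2).  Check: 37²=1369, 342·2²=1368, difference 1.

37 2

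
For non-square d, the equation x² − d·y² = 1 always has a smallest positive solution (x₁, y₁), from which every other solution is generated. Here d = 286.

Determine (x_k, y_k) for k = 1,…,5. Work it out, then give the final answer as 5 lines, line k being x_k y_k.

√286 = [16; 1,10,3,3,2,3,3,10,1,32, …], period ℓ=10 (even) → k=9
k=0  a_k=16  p_k/q_k = 16/1
k=1  a_k=1  p_k/q_k = 17/1
k=2  a_k=10  p_k/q_k = 186/11
…
k=4  a_k=3  p_k/q_k = 1911/113
k=5  a_k=2  p_k/q_k = 4397/260
…
k=7  a_k=3  p_k/q_k = 49703/2939
k=8  a_k=10  p_k/q_k = 512132/30283
k=9  a_k=1  p_k/q_k = 561835/33222
fundamental: x₁=561835, y₁=33222  (since 315658567225 − 286·1103701284 = 1)
n=2: (561835,33222)∘(561835,33222) = (561835·561835+286·33222·33222, 561835·33222+33222·561835) = (631317134449,37330564740)
n=3: (631317134449,37330564740)∘(561835,33222) = (561835·631317134449+286·33222·37330564740, 561835·37330564740+33222·631317134449) = (709392124465745995,41947235681362578)
n=4: (709392124465745995,41947235681362578)∘(561835,33222) = (561835·709392124465745995+286·33222·41947235681362578, 561835·41947235681362578+33222·709392124465745995) = (797122648497793485067201,47134850318039357456520)
n=5: (797122648497793485067201,47134850318039357456520)∘(561835,33222) = (561835·797122648497793485067201+286·33222·47134850318039357456520, 561835·47134850318039357456520+33222·797122648497793485067201) = (895702806436806213240996001675,52964017256829337557486465822)

561835 33222
631317134449 37330564740
709392124465745995 41947235681362578
797122648497793485067201 47134850318039357456520
895702806436806213240996001675 52964017256829337557486465822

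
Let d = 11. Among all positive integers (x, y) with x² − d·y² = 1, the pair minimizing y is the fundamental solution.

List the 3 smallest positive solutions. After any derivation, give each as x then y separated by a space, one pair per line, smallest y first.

√11 = [3; 3,6, …], period ℓ=2 (even) → k=1
step 0: (3, 1)  from 3·(1,0) + (0,1)
step 1: (10, 3)  from 3·(3,1) + (1,0)
→ (10, 3).  Check: 10²=100, 11·3²=99, difference 1.
k=2:  x_2 = 10·10+11·3·3 = 199,  y_2 = 10·3+3·10 = 60
k=3:  x_3 = 10·199+11·3·60 = 3970,  y_3 = 10·60+3·199 = 1197

10 3
199 60
3970 1197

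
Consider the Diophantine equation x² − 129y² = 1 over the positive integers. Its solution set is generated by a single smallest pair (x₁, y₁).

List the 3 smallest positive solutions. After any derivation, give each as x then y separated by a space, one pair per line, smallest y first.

16855 1484
568182049 50025640
19153416854935 1686364322916

√129 = [11; 2,1,3,1,6,1,3,1,2,22, …], period ℓ=10 (even) → k=9
i=0: a=11 ⇒ p=11, q=1
…
i=2: a=1 ⇒ p=34, q=3
i=3: a=3 ⇒ p=125, q=11
i=4: a=1 ⇒ p=159, q=14
…
i=8: a=1 ⇒ p=6031, q=531
i=9: a=2 ⇒ p=16855, q=1484
fundamental: x₁=16855, y₁=1484  (since 284091025 − 129·2202256 = 1)
k=2:  x_2 = 16855·16855+129·1484·1484 = 568182049,  y_2 = 16855·1484+1484·16855 = 50025640
k=3:  x_3 = 16855·568182049+129·1484·50025640 = 19153416854935,  y_3 = 16855·50025640+1484·568182049 = 1686364322916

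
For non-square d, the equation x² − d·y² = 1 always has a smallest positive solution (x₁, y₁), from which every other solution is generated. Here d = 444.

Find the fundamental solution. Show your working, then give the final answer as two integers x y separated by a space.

[21; 14,42] for √444; ℓ=2 ⇒ convergent index 1
step 0: (21, 1)  from 21·(1,0) + (0,1)
step 1: (295, 14)  from 14·(21,1) + (1,0)
→ (295, 14).  Check: 295²=87025, 444·14²=87024, difference 1.

295 14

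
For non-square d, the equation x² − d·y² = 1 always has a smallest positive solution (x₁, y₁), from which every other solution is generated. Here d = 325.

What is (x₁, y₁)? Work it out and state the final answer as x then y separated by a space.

[18; 36] for √325; ℓ=1 ⇒ convergent index 1
k=0  a_k=18  p_k/q_k = 18/1
k=1  a_k=36  p_k/q_k = 649/36
→ (649, 36).  Check: 649²=421201, 325·36²=421200, difference 1.

649 36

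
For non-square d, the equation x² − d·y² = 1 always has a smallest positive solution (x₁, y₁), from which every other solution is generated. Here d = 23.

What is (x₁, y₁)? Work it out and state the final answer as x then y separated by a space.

[4; 1,3,1,8] for √23; ℓ=4 ⇒ convergent index 3
a_0=4:  p_0=4·1+0=4,  q_0=4·0+1=1
…
a_2=3:  p_2=3·5+4=19,  q_2=3·1+1=4
a_3=1:  p_3=1·19+5=24,  q_3=1·4+1=5
fundamental: x₁=24, y₁=5  (since 576 − 23·25 = 1)

24 5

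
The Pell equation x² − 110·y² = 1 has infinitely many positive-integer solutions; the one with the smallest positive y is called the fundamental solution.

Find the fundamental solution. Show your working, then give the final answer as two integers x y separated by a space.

21 2

√110 = [10; 2,20, …], period ℓ=2 (even) → k=1
k=0  a_k=10  p_k/q_k = 10/1
k=1  a_k=2  p_k/q_k = 21/2
fundamental: x₁=21, y₁=2  (since 441 − 110·4 = 1)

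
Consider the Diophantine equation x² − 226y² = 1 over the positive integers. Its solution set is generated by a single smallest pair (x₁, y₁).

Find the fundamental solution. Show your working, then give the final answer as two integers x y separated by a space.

√226 = [15; 30, …], period ℓ=1 (odd) → k=1
k=0  a_k=15  p_k/q_k = 15/1
k=1  a_k=30  p_k/q_k = 451/30
fundamental: x₁=451, y₁=30  (since 203401 − 226·900 = 1)

451 30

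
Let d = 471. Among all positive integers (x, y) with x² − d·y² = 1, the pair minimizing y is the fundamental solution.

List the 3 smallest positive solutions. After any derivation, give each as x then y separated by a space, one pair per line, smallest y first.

7838695 361188
122890278606049 5662485139320
1926598824915678693415 88772987898323613612

√471 = [21; 1,2,2,1,3,…,2,1,42, …], period ℓ=14 (even) → k=13
a_0=21:  p_0=21·1+0=21,  q_0=21·0+1=1
a_1=1:  p_1=1·21+1=22,  q_1=1·1+0=1
…
a_3=2:  p_3=2·65+22=152,  q_3=2·3+1=7
a_4=1:  p_4=1·152+65=217,  q_4=1·7+3=10
a_5=3:  p_5=3·217+152=803,  q_5=3·10+7=37
…
a_7=14:  p_7=14·3429+803=48809,  q_7=14·158+37=2249
a_8=4:  p_8=4·48809+3429=198665,  q_8=4·2249+158=9154
a_9=3:  p_9=3·198665+48809=644804,  q_9=3·9154+2249=29711
a_10=1:  p_10=1·644804+198665=843469,  q_10=1·29711+9154=38865
…
a_12=2:  p_12=2·2331742+843469=5506953,  q_12=2·107441+38865=253747
a_13=1:  p_13=1·5506953+2331742=7838695,  q_13=1·253747+107441=361188
→ (7838695, 361188).  Check: 7838695²=61445139303025, 471·361188²=61445139303024, difference 1.
k=2:  x_2 = 7838695·7838695+471·361188·361188 = 122890278606049,  y_2 = 7838695·361188+361188·7838695 = 5662485139320
k=3:  x_3 = 7838695·122890278606049+471·361188·5662485139320 = 1926598824915678693415,  y_3 = 7838695·5662485139320+361188·122890278606049 = 88772987898323613612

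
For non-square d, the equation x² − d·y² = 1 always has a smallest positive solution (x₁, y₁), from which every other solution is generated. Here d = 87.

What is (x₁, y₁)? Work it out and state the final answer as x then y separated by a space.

28 3

d=87: √d = [9; 3,18] (ℓ=2, even), read p_1/q_1
a_0=9:  p_0=9·1+0=9,  q_0=9·0+1=1
a_1=3:  p_1=3·9+1=28,  q_1=3·1+0=3
→ (28, 3).  Check: 28²=784, 87·3²=783, difference 1.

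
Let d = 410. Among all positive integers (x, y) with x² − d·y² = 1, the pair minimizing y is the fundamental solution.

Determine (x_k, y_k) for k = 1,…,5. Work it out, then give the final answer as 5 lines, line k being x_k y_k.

81 4
13121 648
2125521 104972
344321281 17004816
55777922001 2754675220

d=410: √d = [20; 4,40] (ℓ=2, even), read p_1/q_1
k=0  a_k=20  p_k/q_k = 20/1
k=1  a_k=4  p_k/q_k = 81/4
fundamental: x₁=81, y₁=4  (since 6561 − 410·16 = 1)
k=2:  x_2 = 81·81+410·4·4 = 13121,  y_2 = 81·4+4·81 = 648
k=3:  x_3 = 81·13121+410·4·648 = 2125521,  y_3 = 81·648+4·13121 = 104972
k=4:  x_4 = 81·2125521+410·4·104972 = 344321281,  y_4 = 81·104972+4·2125521 = 17004816
k=5:  x_5 = 81·344321281+410·4·17004816 = 55777922001,  y_5 = 81·17004816+4·344321281 = 2754675220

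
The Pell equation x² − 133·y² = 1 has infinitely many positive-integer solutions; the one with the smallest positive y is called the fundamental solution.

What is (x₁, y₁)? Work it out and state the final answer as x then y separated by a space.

2588599 224460

√133 → a₀=11, period (1,1,7,5,1,…,1,1,22); ℓ=16 even so k=15
k=0  a_k=11  p_k/q_k = 11/1
…
k=3  a_k=7  p_k/q_k = 173/15
k=4  a_k=5  p_k/q_k = 888/77
k=5  a_k=1  p_k/q_k = 1061/92
…
k=7  a_k=1  p_k/q_k = 3010/261
…
k=14  a_k=1  p_k/q_k = 1378591/119539
k=15  a_k=1  p_k/q_k = 2588599/224460
fundamental: x₁=2588599, y₁=224460  (since 6700844782801 − 133·50382291600 = 1)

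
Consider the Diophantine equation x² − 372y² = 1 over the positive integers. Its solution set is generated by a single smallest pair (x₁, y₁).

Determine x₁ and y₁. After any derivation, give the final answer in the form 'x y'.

√372 = [19; 3,2,12,2,3,38, …], period ℓ=6 (even) → k=5
i=0: a=19 ⇒ p=19, q=1
i=1: a=3 ⇒ p=58, q=3
i=2: a=2 ⇒ p=135, q=7
i=3: a=12 ⇒ p=1678, q=87
i=4: a=2 ⇒ p=3491, q=181
i=5: a=3 ⇒ p=12151, q=630
(x₁, y₁) = (12151, 630);  12151² − 372·630² = 1 ✓

12151 630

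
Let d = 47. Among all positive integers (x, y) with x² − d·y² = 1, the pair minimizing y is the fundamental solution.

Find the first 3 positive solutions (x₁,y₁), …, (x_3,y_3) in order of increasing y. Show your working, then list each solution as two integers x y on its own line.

[6; 1,5,1,12] for √47; ℓ=4 ⇒ convergent index 3
i=0: a=6 ⇒ p=6, q=1
i=1: a=1 ⇒ p=7, q=1
i=2: a=5 ⇒ p=41, q=6
i=3: a=1 ⇒ p=48, q=7
fundamental: x₁=48, y₁=7  (since 2304 − 47·49 = 1)
k=2:  x_2 = 48·48+47·7·7 = 4607,  y_2 = 48·7+7·48 = 672
k=3:  x_3 = 48·4607+47·7·672 = 442224,  y_3 = 48·672+7·4607 = 64505

48 7
4607 672
442224 64505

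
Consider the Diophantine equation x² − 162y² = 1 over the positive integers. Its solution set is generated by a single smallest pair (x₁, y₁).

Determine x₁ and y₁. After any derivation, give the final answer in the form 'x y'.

√162 = [12; 1,2,1,2,12,2,1,2,1,24, …], period ℓ=10 (even) → k=9
a_0=12:  p_0=12·1+0=12,  q_0=12·0+1=1
a_1=1:  p_1=1·12+1=13,  q_1=1·1+0=1
…
a_5=12:  p_5=12·140+51=1731,  q_5=12·11+4=136
…
a_8=2:  p_8=2·5333+3602=14268,  q_8=2·419+283=1121
a_9=1:  p_9=1·14268+5333=19601,  q_9=1·1121+419=1540
(x₁, y₁) = (19601, 1540);  19601² − 162·1540² = 1 ✓

19601 1540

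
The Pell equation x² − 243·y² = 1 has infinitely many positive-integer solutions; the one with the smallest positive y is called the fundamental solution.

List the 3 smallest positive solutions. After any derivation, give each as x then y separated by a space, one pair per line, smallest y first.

70226 4505
9863382151 632736260
1385331749802026 88869073185015

d=243: √d = [15; 1,1,2,3,15,3,2,1,1,30] (ℓ=10, even), read p_9/q_9
i=0: a=15 ⇒ p=15, q=1
i=1: a=1 ⇒ p=16, q=1
i=2: a=1 ⇒ p=31, q=2
i=3: a=2 ⇒ p=78, q=5
…
i=5: a=15 ⇒ p=4053, q=260
i=6: a=3 ⇒ p=12424, q=797
…
i=8: a=1 ⇒ p=41325, q=2651
i=9: a=1 ⇒ p=70226, q=4505
fundamental: x₁=70226, y₁=4505  (since 4931691076 − 243·20295025 = 1)
(70226+4505√243)^2 = 9863382151 + 632736260√243
(70226+4505√243)^3 = 1385331749802026 + 88869073185015√243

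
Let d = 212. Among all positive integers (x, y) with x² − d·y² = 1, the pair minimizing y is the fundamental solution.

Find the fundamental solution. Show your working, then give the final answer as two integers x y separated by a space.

[14; 1,1,3,1,1,…,1,1,28] for √212; ℓ=14 ⇒ convergent index 13
k=0  a_k=14  p_k/q_k = 14/1
k=1  a_k=1  p_k/q_k = 15/1
k=2  a_k=1  p_k/q_k = 29/2
k=3  a_k=3  p_k/q_k = 102/7
k=4  a_k=1  p_k/q_k = 131/9
…
k=6  a_k=1  p_k/q_k = 364/25
…
k=8  a_k=1  p_k/q_k = 2781/191
k=9  a_k=1  p_k/q_k = 5198/357
…
k=11  a_k=3  p_k/q_k = 29135/2001
k=12  a_k=1  p_k/q_k = 37114/2549
k=13  a_k=1  p_k/q_k = 66249/4550
→ (66249, 4550).  Check: 66249²=4388930001, 212·4550²=4388930000, difference 1.

66249 4550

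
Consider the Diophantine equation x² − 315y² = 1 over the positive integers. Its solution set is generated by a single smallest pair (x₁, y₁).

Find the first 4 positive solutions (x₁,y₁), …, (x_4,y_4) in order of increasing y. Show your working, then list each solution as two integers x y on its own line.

[17; 1,2,1,34] for √315; ℓ=4 ⇒ convergent index 3
i=0: a=17 ⇒ p=17, q=1
…
i=2: a=2 ⇒ p=53, q=3
i=3: a=1 ⇒ p=71, q=4
(x₁, y₁) = (71, 4);  71² − 315·4² = 1 ✓
k=2:  x_2 = 71·71+315·4·4 = 10081,  y_2 = 71·4+4·71 = 568
k=3:  x_3 = 71·10081+315·4·568 = 1431431,  y_3 = 71·568+4·10081 = 80652
k=4:  x_4 = 71·1431431+315·4·80652 = 203253121,  y_4 = 71·80652+4·1431431 = 11452016

71 4
10081 568
1431431 80652
203253121 11452016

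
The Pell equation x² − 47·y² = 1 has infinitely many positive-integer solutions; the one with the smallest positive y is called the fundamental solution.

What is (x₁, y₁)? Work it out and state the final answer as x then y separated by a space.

[6; 1,5,1,12] for √47; ℓ=4 ⇒ convergent index 3
step 0: (6, 1)  from 6·(1,0) + (0,1)
…
step 2: (41, 6)  from 5·(7,1) + (6,1)
step 3: (48, 7)  from 1·(41,6) + (7,1)
fundamental: x₁=48, y₁=7  (since 2304 − 47·49 = 1)

48 7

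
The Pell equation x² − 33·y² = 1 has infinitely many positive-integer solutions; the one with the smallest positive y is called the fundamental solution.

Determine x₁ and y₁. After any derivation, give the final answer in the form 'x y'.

d=33: √d = [5; 1,2,1,10] (ℓ=4, even), read p_3/q_3
k=0  a_k=5  p_k/q_k = 5/1
k=1  a_k=1  p_k/q_k = 6/1
k=2  a_k=2  p_k/q_k = 17/3
k=3  a_k=1  p_k/q_k = 23/4
→ (23, 4).  Check: 23²=529, 33·4²=528, difference 1.

23 4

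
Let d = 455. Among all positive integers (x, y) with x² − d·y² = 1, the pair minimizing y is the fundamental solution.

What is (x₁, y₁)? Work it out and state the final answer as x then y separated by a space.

64 3

d=455: √d = [21; 3,42] (ℓ=2, even), read p_1/q_1
step 0: (21, 1)  from 21·(1,0) + (0,1)
step 1: (64, 3)  from 3·(21,1) + (1,0)
fundamental: x₁=64, y₁=3  (since 4096 − 455·9 = 1)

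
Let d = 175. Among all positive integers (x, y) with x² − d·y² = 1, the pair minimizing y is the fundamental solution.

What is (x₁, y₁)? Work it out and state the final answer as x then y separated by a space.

2024 153

[13; 4,2,1,2,4,26] for √175; ℓ=6 ⇒ convergent index 5
step 0: (13, 1)  from 13·(1,0) + (0,1)
…
step 4: (463, 35)  from 2·(172,13) + (119,9)
step 5: (2024, 153)  from 4·(463,35) + (172,13)
(x₁, y₁) = (2024, 153);  2024² − 175·153² = 1 ✓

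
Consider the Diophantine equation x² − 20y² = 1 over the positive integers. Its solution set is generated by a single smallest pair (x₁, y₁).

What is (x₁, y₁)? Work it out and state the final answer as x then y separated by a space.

√20 = [4; 2,8, …], period ℓ=2 (even) → k=1
i=0: a=4 ⇒ p=4, q=1
i=1: a=2 ⇒ p=9, q=2
fundamental: x₁=9, y₁=2  (since 81 − 20·4 = 1)

9 2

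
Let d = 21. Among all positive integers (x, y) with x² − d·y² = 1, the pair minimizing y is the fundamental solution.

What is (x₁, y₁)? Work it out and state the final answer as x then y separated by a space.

[4; 1,1,2,1,1,8] for √21; ℓ=6 ⇒ convergent index 5
i=0: a=4 ⇒ p=4, q=1
…
i=4: a=1 ⇒ p=32, q=7
i=5: a=1 ⇒ p=55, q=12
→ (55, 12).  Check: 55²=3025, 21·12²=3024, difference 1.

55 12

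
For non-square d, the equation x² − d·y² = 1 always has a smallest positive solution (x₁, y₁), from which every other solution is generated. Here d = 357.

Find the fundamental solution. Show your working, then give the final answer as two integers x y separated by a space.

3401 180

√357 → a₀=18, period (1,8,2,8,1,36); ℓ=6 even so k=5
i=0: a=18 ⇒ p=18, q=1
i=1: a=1 ⇒ p=19, q=1
i=2: a=8 ⇒ p=170, q=9
i=3: a=2 ⇒ p=359, q=19
i=4: a=8 ⇒ p=3042, q=161
i=5: a=1 ⇒ p=3401, q=180
fundamental: x₁=3401, y₁=180  (since 11566801 − 357·32400 = 1)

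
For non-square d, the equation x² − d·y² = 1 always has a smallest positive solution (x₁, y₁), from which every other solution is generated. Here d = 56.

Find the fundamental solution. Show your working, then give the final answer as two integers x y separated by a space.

√56 → a₀=7, period (2,14); ℓ=2 even so k=1
i=0: a=7 ⇒ p=7, q=1
i=1: a=2 ⇒ p=15, q=2
→ (15, 2).  Check: 15²=225, 56·2²=224, difference 1.

15 2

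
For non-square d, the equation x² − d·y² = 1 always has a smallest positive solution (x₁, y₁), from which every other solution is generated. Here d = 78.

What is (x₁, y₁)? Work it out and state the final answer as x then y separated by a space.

53 6

d=78: √d = [8; 1,4,1,16] (ℓ=4, even), read p_3/q_3
step 0: (8, 1)  from 8·(1,0) + (0,1)
step 1: (9, 1)  from 1·(8,1) + (1,0)
step 2: (44, 5)  from 4·(9,1) + (8,1)
step 3: (53, 6)  from 1·(44,5) + (9,1)
(x₁, y₁) = (53, 6);  53² − 78·6² = 1 ✓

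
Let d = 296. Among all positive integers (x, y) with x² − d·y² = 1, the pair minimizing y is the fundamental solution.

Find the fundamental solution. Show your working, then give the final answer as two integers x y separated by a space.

[17; 4,1,7,1,4,34] for √296; ℓ=6 ⇒ convergent index 5
a_0=17:  p_0=17·1+0=17,  q_0=17·0+1=1
a_1=4:  p_1=4·17+1=69,  q_1=4·1+0=4
a_2=1:  p_2=1·69+17=86,  q_2=1·4+1=5
…
a_4=1:  p_4=1·671+86=757,  q_4=1·39+5=44
a_5=4:  p_5=4·757+671=3699,  q_5=4·44+39=215
fundamental: x₁=3699, y₁=215  (since 13682601 − 296·46225 = 1)

3699 215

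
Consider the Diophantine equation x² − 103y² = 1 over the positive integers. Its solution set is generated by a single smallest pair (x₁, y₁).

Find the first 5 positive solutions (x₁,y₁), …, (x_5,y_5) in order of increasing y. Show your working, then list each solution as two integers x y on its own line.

227528 22419
103537981567 10201900464
47115579739725224 4642436017523565
21440227253936863550977 2112568364380001494176
9756504053220377800313664488 961336909616663523916230291

√103 → a₀=10, period (6,1,2,1,1,9,1,1,2,1,6,20); ℓ=12 even so k=11
a_0=10:  p_0=10·1+0=10,  q_0=10·0+1=1
a_1=6:  p_1=6·10+1=61,  q_1=6·1+0=6
a_2=1:  p_2=1·61+10=71,  q_2=1·6+1=7
a_3=2:  p_3=2·71+61=203,  q_3=2·7+6=20
…
a_5=1:  p_5=1·274+203=477,  q_5=1·27+20=47
a_6=9:  p_6=9·477+274=4567,  q_6=9·47+27=450
…
a_8=1:  p_8=1·5044+4567=9611,  q_8=1·497+450=947
…
a_10=1:  p_10=1·24266+9611=33877,  q_10=1·2391+947=3338
a_11=6:  p_11=6·33877+24266=227528,  q_11=6·3338+2391=22419
fundamental: x₁=227528, y₁=22419  (since 51768990784 − 103·502611561 = 1)
(x_2, y_2) = (227528·227528 + 103·22419·22419, 227528·22419 + 22419·227528) = (103537981567, 10201900464)
(x_3, y_3) = (227528·103537981567 + 103·22419·10201900464, 227528·10201900464 + 22419·103537981567) = (47115579739725224, 4642436017523565)
(x_4, y_4) = (227528·47115579739725224 + 103·22419·4642436017523565, 227528·4642436017523565 + 22419·47115579739725224) = (21440227253936863550977, 2112568364380001494176)
(x_5, y_5) = (227528·21440227253936863550977 + 103·22419·2112568364380001494176, 227528·2112568364380001494176 + 22419·21440227253936863550977) = (9756504053220377800313664488, 961336909616663523916230291)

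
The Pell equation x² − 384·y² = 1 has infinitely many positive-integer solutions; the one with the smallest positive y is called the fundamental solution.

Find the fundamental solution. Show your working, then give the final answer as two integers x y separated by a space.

4801 245

√384 → a₀=19, period (1,1,2,9,2,1,1,38); ℓ=8 even so k=7
k=0  a_k=19  p_k/q_k = 19/1
…
k=6  a_k=1  p_k/q_k = 2861/146
k=7  a_k=1  p_k/q_k = 4801/245
(x₁, y₁) = (4801, 245);  4801² − 384·245² = 1 ✓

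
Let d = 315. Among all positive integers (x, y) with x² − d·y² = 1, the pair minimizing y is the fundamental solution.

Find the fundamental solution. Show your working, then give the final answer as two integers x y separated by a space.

71 4

[17; 1,2,1,34] for √315; ℓ=4 ⇒ convergent index 3
i=0: a=17 ⇒ p=17, q=1
…
i=2: a=2 ⇒ p=53, q=3
i=3: a=1 ⇒ p=71, q=4
fundamental: x₁=71, y₁=4  (since 5041 − 315·16 = 1)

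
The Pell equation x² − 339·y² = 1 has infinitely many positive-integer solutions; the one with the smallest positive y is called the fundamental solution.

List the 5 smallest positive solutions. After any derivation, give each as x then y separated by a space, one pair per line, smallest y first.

97970 5321
19196241799 1042596740
3761311617998090 204286405230279
736991398411349512801 40027878239778270520
144406094600958511920229850 7843062462097867920458521

[18; 2,2,2,1,17,1,2,2,2,36] for √339; ℓ=10 ⇒ convergent index 9
i=0: a=18 ⇒ p=18, q=1
i=1: a=2 ⇒ p=37, q=2
…
i=3: a=2 ⇒ p=221, q=12
i=4: a=1 ⇒ p=313, q=17
…
i=7: a=2 ⇒ p=17252, q=937
i=8: a=2 ⇒ p=40359, q=2192
i=9: a=2 ⇒ p=97970, q=5321
(x₁, y₁) = (97970, 5321);  97970² − 339·5321² = 1 ✓
n=2: (97970,5321)∘(97970,5321) = (97970·97970+339·5321·5321, 97970·5321+5321·97970) = (19196241799,1042596740)
n=3: (19196241799,1042596740)∘(97970,5321) = (97970·19196241799+339·5321·1042596740, 97970·1042596740+5321·19196241799) = (3761311617998090,204286405230279)
n=4: (3761311617998090,204286405230279)∘(97970,5321) = (97970·3761311617998090+339·5321·204286405230279, 97970·204286405230279+5321·3761311617998090) = (736991398411349512801,40027878239778270520)
n=5: (736991398411349512801,40027878239778270520)∘(97970,5321) = (97970·736991398411349512801+339·5321·40027878239778270520, 97970·40027878239778270520+5321·736991398411349512801) = (144406094600958511920229850,7843062462097867920458521)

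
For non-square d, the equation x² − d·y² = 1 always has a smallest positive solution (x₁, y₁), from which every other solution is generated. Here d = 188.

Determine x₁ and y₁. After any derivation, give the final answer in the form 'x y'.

[13; 1,2,2,6,2,2,1,26] for √188; ℓ=8 ⇒ convergent index 7
i=0: a=13 ⇒ p=13, q=1
i=1: a=1 ⇒ p=14, q=1
i=2: a=2 ⇒ p=41, q=3
i=3: a=2 ⇒ p=96, q=7
i=4: a=6 ⇒ p=617, q=45
i=5: a=2 ⇒ p=1330, q=97
i=6: a=2 ⇒ p=3277, q=239
i=7: a=1 ⇒ p=4607, q=336
→ (4607, 336).  Check: 4607²=21224449, 188·336²=21224448, difference 1.

4607 336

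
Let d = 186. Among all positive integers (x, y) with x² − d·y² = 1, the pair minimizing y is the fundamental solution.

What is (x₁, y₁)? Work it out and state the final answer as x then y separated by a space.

[13; 1,1,1,3,4,3,1,1,1,26] for √186; ℓ=10 ⇒ convergent index 9
i=0: a=13 ⇒ p=13, q=1
…
i=2: a=1 ⇒ p=27, q=2
i=3: a=1 ⇒ p=41, q=3
…
i=5: a=4 ⇒ p=641, q=47
i=6: a=3 ⇒ p=2073, q=152
i=7: a=1 ⇒ p=2714, q=199
i=8: a=1 ⇒ p=4787, q=351
i=9: a=1 ⇒ p=7501, q=550
→ (7501, 550).  Check: 7501²=56265001, 186·550²=56265000, difference 1.

7501 550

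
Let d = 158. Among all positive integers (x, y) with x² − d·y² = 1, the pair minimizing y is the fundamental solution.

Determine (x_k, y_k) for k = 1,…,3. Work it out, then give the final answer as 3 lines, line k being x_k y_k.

[12; 1,1,3,12,3,1,1,24] for √158; ℓ=8 ⇒ convergent index 7
i=0: a=12 ⇒ p=12, q=1
i=1: a=1 ⇒ p=13, q=1
…
i=4: a=12 ⇒ p=1081, q=86
i=5: a=3 ⇒ p=3331, q=265
i=6: a=1 ⇒ p=4412, q=351
i=7: a=1 ⇒ p=7743, q=616
fundamental: x₁=7743, y₁=616  (since 59954049 − 158·379456 = 1)
k=2:  x_2 = 7743·7743+158·616·616 = 119908097,  y_2 = 7743·616+616·7743 = 9539376
k=3:  x_3 = 7743·119908097+158·616·9539376 = 1856896782399,  y_3 = 7743·9539376+616·119908097 = 147726776120

7743 616
119908097 9539376
1856896782399 147726776120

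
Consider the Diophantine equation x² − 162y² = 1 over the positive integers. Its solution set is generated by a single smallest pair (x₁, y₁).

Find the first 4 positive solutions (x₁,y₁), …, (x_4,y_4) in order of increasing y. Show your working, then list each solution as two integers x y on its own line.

√162 → a₀=12, period (1,2,1,2,12,2,1,2,1,24); ℓ=10 even so k=9
a_0=12:  p_0=12·1+0=12,  q_0=12·0+1=1
a_1=1:  p_1=1·12+1=13,  q_1=1·1+0=1
…
a_4=2:  p_4=2·51+38=140,  q_4=2·4+3=11
a_5=12:  p_5=12·140+51=1731,  q_5=12·11+4=136
a_6=2:  p_6=2·1731+140=3602,  q_6=2·136+11=283
…
a_8=2:  p_8=2·5333+3602=14268,  q_8=2·419+283=1121
a_9=1:  p_9=1·14268+5333=19601,  q_9=1·1121+419=1540
(x₁, y₁) = (19601, 1540);  19601² − 162·1540² = 1 ✓
k=2:  x_2 = 19601·19601+162·1540·1540 = 768398401,  y_2 = 19601·1540+1540·19601 = 60371080
k=3:  x_3 = 19601·768398401+162·1540·60371080 = 30122754096401,  y_3 = 19601·60371080+1540·768398401 = 2366667076620
k=4:  x_4 = 19601·30122754096401+162·1540·2366667076620 = 1180872205318713601,  y_4 = 19601·2366667076620+1540·30122754096401 = 92778082677286160

19601 1540
768398401 60371080
30122754096401 2366667076620
1180872205318713601 92778082677286160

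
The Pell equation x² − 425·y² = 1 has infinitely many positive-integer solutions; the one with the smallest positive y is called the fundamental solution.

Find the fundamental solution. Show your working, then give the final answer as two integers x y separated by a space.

143649 6968

d=425: √d = [20; 1,1,1,1,1,1,40] (ℓ=7, odd), read p_13/q_13
k=0  a_k=20  p_k/q_k = 20/1
k=1  a_k=1  p_k/q_k = 21/1
k=2  a_k=1  p_k/q_k = 41/2
k=3  a_k=1  p_k/q_k = 62/3
k=4  a_k=1  p_k/q_k = 103/5
k=5  a_k=1  p_k/q_k = 165/8
k=6  a_k=1  p_k/q_k = 268/13
k=7  a_k=40  p_k/q_k = 10885/528
k=8  a_k=1  p_k/q_k = 11153/541
k=9  a_k=1  p_k/q_k = 22038/1069
k=10  a_k=1  p_k/q_k = 33191/1610
k=11  a_k=1  p_k/q_k = 55229/2679
k=12  a_k=1  p_k/q_k = 88420/4289
k=13  a_k=1  p_k/q_k = 143649/6968
fundamental: x₁=143649, y₁=6968  (since 20635035201 − 425·48553024 = 1)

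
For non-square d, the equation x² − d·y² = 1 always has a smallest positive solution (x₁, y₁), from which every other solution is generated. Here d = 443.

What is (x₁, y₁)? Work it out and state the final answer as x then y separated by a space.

√443 → a₀=21, period (21,42); ℓ=2 even so k=1
k=0  a_k=21  p_k/q_k = 21/1
k=1  a_k=21  p_k/q_k = 442/21
fundamental: x₁=442, y₁=21  (since 195364 − 443·441 = 1)

442 21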